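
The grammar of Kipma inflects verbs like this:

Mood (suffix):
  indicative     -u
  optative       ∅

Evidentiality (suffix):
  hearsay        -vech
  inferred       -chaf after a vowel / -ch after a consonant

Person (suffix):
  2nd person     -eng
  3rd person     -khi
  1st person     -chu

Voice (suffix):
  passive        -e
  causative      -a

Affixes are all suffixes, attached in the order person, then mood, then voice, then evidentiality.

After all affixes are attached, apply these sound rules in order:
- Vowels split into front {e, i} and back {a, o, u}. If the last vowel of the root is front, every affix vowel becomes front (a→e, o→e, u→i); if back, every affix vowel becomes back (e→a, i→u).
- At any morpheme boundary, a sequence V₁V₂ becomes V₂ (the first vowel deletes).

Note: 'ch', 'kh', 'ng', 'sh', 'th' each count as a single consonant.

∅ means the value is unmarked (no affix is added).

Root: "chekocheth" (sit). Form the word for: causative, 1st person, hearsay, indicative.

Attach person 1st person -chu → chekochethchu.
Attach mood indicative -u → chekochethchuu.
Attach voice causative -a → chekochethchuua.
Attach evidentiality hearsay -vech → chekochethchuuavech.
Apply vowel harmony: chekochethchuuavech → chekochethchiievech.
Apply vowel deletion: chekochethchiievech → chekochethchevech.

chekochethchevech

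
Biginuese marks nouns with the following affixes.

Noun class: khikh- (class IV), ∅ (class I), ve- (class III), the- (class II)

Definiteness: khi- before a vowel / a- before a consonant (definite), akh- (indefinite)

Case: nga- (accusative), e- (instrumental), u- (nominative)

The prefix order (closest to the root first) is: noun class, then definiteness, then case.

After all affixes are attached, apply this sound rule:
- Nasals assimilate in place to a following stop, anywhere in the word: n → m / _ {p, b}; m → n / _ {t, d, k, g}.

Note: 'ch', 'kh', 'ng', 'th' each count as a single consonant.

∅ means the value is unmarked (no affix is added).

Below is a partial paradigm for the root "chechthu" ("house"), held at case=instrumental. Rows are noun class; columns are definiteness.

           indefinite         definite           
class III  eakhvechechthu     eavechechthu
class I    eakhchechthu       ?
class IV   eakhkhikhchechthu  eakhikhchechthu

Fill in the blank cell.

noun class = class I: zero marking, form stays chechthu.
Attach definiteness definite a- (before consonant 'ch') → achechthu.
Attach case instrumental e- → eachechthu.
Nasal assimilation: no change.

eachechthu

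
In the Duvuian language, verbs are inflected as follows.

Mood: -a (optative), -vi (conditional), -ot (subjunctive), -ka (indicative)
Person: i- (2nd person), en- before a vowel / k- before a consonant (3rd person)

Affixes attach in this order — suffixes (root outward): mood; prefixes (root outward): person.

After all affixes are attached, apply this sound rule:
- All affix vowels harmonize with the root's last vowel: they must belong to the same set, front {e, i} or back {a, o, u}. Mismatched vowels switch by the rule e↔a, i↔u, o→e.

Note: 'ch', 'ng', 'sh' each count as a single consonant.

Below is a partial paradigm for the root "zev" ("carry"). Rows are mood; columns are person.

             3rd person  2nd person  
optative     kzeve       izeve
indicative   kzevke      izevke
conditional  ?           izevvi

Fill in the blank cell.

kzevvi

Attach mood conditional -vi → zevvi.
Attach person 3rd person k- (before consonant 'z') → kzevvi.
Vowel harmony: no change.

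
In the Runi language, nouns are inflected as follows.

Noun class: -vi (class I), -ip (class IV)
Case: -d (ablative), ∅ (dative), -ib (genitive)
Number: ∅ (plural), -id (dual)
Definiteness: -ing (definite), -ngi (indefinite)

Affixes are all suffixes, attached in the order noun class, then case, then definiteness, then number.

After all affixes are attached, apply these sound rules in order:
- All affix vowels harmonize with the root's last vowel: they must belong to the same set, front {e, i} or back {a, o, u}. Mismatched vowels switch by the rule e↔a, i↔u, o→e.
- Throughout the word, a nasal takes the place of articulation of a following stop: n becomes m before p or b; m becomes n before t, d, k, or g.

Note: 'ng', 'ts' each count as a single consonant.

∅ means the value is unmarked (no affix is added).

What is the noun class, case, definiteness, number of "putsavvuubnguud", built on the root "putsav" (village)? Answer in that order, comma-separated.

class I, genitive, indefinite, dual

Segment: putsav-vi-ib-ngi-id.
noun class: -vi → class I.
case: -ib → genitive.
definiteness: -ngi → indefinite.
number: -id → dual.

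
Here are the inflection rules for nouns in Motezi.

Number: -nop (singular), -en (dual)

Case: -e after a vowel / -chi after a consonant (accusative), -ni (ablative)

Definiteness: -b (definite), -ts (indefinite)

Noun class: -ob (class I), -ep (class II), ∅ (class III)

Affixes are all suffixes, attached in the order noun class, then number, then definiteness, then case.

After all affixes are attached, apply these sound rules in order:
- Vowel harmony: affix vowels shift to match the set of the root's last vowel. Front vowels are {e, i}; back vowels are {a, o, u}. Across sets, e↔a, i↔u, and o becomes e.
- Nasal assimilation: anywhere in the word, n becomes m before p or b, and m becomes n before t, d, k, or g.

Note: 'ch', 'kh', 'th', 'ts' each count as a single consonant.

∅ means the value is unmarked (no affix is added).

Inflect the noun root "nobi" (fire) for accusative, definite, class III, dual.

noun class = class III: zero marking, form stays nobi.
Attach number dual -en → nobien.
Attach definiteness definite -b → nobienb.
Attach case accusative -chi (after consonant 'b') → nobienbchi.
Vowel harmony: no change.
Apply nasal assimilation: nobienbchi → nobiembchi.

nobiembchi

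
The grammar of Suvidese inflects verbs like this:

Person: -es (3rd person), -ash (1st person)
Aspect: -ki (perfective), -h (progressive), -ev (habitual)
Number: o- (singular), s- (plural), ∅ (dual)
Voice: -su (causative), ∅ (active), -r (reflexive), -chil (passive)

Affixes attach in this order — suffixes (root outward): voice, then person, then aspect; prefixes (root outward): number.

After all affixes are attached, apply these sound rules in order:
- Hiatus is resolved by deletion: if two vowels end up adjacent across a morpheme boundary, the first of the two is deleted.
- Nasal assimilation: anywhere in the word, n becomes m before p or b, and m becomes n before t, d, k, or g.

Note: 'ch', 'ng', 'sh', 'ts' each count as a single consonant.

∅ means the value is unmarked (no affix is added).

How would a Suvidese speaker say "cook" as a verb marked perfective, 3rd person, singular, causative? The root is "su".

osuseski

Attach number singular o- → osu.
Attach voice causative -su → osusu.
Attach person 3rd person -es → osusues.
Attach aspect perfective -ki → osusueski.
Apply vowel deletion: osusueski → osuseski.
Nasal assimilation: no change.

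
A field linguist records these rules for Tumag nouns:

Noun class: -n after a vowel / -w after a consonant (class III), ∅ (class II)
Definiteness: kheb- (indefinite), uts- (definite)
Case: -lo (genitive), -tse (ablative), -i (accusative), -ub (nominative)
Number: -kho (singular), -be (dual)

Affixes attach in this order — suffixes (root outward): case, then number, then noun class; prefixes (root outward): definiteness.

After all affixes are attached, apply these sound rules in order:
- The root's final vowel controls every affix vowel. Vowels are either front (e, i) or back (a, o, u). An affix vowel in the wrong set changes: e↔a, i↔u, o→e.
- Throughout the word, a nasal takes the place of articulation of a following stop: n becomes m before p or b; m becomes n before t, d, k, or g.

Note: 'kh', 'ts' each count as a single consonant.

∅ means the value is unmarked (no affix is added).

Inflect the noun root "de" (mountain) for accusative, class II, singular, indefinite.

khebdeikhe

Attach case accusative -i → dei.
Attach definiteness indefinite kheb- → khebdei.
Attach number singular -kho → khebdeikho.
noun class = class II: zero marking, form stays khebdeikho.
Apply vowel harmony: khebdeikho → khebdeikhe.
Nasal assimilation: no change.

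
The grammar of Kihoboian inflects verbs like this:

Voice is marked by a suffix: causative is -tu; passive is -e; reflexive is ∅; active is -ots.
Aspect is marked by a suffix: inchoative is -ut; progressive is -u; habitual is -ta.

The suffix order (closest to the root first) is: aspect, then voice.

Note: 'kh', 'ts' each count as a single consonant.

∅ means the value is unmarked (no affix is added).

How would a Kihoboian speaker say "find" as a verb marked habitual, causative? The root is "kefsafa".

kefsafatatu

Attach aspect habitual -ta → kefsafata.
Attach voice causative -tu → kefsafatatu.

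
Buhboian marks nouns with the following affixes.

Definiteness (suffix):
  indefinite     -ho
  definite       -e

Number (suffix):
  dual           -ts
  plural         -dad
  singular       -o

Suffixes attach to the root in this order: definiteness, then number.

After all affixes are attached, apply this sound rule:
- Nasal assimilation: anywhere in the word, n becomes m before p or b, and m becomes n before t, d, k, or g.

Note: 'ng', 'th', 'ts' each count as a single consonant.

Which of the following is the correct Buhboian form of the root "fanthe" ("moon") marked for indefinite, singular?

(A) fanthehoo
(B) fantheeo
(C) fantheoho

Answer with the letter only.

A

Attach definiteness indefinite -ho → fantheho.
Attach number singular -o → fanthehoo.
Nasal assimilation: no change.
So the correct form is fanthehoo, option (A).
(B) fantheeo is wrong: it uses definite instead of indefinite for definiteness.
(C) fantheoho is wrong: it has the affixes in the wrong order.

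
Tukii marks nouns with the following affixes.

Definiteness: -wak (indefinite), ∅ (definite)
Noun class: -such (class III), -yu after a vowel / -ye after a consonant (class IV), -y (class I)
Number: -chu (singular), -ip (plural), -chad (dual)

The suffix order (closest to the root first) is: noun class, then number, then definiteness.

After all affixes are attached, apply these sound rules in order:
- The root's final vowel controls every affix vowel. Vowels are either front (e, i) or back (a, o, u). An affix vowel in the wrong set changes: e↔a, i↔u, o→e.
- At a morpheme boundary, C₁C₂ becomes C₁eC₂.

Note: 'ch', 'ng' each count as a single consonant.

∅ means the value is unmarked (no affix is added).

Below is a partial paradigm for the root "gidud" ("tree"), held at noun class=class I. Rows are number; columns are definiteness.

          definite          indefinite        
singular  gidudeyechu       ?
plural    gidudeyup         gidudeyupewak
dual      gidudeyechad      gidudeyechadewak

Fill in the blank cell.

gidudeyechuwak

Attach noun class class I -y → gidudy.
Attach number singular -chu → gidudychu.
Attach definiteness indefinite -wak → gidudychuwak.
Vowel harmony: no change.
Apply epenthesis: gidudychuwak → gidudeyechuwak.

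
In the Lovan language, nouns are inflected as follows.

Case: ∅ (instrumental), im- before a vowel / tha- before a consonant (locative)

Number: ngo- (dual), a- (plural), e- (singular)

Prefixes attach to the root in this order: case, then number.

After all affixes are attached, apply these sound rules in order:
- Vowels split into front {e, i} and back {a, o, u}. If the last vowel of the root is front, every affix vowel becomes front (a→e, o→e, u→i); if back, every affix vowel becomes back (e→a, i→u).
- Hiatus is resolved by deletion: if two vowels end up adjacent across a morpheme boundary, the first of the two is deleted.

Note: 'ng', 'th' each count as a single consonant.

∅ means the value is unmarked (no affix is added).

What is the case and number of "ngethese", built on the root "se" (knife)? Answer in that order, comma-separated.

Segment: ngo-tha-se.
case: im/tha- → locative.
number: ngo- → dual.

locative, dual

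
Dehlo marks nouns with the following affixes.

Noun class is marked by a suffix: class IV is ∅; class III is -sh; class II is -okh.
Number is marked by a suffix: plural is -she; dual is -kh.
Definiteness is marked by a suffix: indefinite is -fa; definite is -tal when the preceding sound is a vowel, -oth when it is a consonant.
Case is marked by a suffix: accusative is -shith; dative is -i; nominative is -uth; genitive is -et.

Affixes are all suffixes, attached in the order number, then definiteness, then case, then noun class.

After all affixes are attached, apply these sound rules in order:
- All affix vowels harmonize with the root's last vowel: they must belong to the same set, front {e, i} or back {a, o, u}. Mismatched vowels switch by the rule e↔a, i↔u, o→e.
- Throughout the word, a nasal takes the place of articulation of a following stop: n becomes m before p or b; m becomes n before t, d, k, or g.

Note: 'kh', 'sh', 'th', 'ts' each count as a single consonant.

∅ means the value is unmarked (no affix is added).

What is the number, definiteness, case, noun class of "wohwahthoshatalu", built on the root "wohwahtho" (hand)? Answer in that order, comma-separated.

plural, definite, dative, class IV

Segment: wohwahtho-she-tal-i.
number: -she → plural.
definiteness: -tal/oth → definite.
case: -i → dative.
noun class: ∅ → class IV.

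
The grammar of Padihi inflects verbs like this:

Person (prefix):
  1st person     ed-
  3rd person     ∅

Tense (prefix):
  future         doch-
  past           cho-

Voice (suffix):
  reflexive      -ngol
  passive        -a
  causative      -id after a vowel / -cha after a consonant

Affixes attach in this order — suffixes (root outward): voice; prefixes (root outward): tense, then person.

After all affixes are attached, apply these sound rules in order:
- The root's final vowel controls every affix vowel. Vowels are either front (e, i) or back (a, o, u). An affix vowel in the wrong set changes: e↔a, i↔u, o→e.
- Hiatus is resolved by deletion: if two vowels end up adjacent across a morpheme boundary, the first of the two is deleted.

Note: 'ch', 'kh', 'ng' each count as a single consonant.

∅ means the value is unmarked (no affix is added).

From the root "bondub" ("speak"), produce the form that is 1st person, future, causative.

addochbondubcha

Attach tense future doch- → dochbondub.
Attach voice causative -cha (after consonant 'b') → dochbondubcha.
Attach person 1st person ed- → eddochbondubcha.
Apply vowel harmony: eddochbondubcha → addochbondubcha.
Vowel deletion: no change.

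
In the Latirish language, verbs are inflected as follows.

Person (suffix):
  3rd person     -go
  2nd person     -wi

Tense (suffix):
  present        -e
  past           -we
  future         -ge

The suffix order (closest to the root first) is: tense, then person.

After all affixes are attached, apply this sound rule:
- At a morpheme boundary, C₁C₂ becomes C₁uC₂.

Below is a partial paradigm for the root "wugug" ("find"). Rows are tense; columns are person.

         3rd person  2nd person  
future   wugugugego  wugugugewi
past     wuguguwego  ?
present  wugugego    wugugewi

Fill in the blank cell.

wuguguwewi

Attach tense past -we → wugugwe.
Attach person 2nd person -wi → wugugwewi.
Apply epenthesis: wugugwewi → wuguguwewi.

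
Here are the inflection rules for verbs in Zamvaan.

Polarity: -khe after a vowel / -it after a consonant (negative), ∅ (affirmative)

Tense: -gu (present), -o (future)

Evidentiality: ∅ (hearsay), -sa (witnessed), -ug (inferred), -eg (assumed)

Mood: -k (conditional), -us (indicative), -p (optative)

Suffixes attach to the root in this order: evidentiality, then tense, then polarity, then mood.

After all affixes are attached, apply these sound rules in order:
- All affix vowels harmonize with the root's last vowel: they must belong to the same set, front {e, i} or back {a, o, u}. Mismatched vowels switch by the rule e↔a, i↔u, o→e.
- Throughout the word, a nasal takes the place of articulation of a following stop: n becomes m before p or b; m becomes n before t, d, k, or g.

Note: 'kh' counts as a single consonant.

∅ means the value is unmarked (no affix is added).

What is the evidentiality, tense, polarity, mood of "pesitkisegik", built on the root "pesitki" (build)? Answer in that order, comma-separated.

Segment: pesitki-sa-gu-k.
evidentiality: -sa → witnessed.
tense: -gu → present.
polarity: ∅ → affirmative.
mood: -k → conditional.

witnessed, present, affirmative, conditional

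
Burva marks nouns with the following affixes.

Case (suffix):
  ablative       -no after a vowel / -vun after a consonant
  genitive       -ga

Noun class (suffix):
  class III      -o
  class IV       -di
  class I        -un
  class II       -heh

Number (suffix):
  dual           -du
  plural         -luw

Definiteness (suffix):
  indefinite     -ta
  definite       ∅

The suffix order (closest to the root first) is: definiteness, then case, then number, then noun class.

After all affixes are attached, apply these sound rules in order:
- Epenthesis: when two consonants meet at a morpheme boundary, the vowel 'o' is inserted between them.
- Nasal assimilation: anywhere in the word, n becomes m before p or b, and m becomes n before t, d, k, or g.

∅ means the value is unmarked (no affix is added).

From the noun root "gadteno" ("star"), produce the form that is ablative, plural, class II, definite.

definiteness = definite: zero marking, form stays gadteno.
Attach case ablative -no (after vowel 'o') → gadtenono.
Attach number plural -luw → gadtenonoluw.
Attach noun class class II -heh → gadtenonoluwheh.
Apply epenthesis: gadtenonoluwheh → gadtenonoluwoheh.
Nasal assimilation: no change.

gadtenonoluwoheh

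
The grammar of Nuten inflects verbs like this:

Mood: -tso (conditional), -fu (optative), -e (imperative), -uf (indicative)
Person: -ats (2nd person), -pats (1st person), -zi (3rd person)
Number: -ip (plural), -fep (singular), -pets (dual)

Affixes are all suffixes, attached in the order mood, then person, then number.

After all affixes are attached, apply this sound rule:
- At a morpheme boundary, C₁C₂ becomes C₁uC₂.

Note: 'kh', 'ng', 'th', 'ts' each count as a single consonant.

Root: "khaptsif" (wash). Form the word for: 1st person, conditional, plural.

khaptsifutsopatsip

Attach mood conditional -tso → khaptsiftso.
Attach person 1st person -pats → khaptsiftsopats.
Attach number plural -ip → khaptsiftsopatsip.
Apply epenthesis: khaptsiftsopatsip → khaptsifutsopatsip.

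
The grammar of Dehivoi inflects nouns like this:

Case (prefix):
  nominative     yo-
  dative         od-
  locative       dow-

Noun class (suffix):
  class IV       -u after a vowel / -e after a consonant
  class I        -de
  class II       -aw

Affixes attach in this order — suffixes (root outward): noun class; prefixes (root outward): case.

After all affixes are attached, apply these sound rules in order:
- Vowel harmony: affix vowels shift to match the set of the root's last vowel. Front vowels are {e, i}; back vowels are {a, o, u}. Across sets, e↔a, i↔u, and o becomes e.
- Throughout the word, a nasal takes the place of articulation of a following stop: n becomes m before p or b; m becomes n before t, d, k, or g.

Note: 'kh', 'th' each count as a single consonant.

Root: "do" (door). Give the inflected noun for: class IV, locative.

dowdou

Attach noun class class IV -u (after vowel 'o') → dou.
Attach case locative dow- → dowdou.
Vowel harmony: no change.
Nasal assimilation: no change.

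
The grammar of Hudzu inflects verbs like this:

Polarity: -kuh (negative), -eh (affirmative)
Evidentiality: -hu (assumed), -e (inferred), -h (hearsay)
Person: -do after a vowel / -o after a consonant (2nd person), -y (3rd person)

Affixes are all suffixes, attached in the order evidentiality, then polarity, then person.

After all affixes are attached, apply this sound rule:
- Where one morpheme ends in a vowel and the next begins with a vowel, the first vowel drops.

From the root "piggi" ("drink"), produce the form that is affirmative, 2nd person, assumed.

piggiheho

Attach evidentiality assumed -hu → piggihu.
Attach polarity affirmative -eh → piggihueh.
Attach person 2nd person -o (after consonant 'h') → piggihueho.
Apply vowel deletion: piggihueho → piggiheho.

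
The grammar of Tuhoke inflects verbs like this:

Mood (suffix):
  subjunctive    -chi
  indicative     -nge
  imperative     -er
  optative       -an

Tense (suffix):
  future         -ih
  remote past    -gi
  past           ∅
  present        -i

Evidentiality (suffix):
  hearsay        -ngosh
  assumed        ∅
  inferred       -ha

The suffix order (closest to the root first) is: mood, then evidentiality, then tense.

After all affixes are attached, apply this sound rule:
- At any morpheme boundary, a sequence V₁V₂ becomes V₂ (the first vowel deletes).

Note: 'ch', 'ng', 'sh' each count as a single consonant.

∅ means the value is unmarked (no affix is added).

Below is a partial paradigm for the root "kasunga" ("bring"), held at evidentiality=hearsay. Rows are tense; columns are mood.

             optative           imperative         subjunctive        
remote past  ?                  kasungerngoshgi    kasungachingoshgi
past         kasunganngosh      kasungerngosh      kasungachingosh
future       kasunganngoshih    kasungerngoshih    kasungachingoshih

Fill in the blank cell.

Attach mood optative -an → kasungaan.
Attach evidentiality hearsay -ngosh → kasungaanngosh.
Attach tense remote past -gi → kasungaanngoshgi.
Apply vowel deletion: kasungaanngoshgi → kasunganngoshgi.

kasunganngoshgi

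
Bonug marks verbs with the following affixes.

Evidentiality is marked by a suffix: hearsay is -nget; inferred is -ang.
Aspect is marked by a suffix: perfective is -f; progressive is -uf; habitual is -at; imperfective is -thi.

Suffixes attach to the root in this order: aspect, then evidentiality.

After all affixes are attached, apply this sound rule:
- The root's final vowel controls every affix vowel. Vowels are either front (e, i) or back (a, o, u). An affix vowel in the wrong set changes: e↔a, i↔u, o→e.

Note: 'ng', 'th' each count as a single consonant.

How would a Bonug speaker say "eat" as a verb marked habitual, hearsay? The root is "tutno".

tutnoatngat

Attach aspect habitual -at → tutnoat.
Attach evidentiality hearsay -nget → tutnoatnget.
Apply vowel harmony: tutnoatnget → tutnoatngat.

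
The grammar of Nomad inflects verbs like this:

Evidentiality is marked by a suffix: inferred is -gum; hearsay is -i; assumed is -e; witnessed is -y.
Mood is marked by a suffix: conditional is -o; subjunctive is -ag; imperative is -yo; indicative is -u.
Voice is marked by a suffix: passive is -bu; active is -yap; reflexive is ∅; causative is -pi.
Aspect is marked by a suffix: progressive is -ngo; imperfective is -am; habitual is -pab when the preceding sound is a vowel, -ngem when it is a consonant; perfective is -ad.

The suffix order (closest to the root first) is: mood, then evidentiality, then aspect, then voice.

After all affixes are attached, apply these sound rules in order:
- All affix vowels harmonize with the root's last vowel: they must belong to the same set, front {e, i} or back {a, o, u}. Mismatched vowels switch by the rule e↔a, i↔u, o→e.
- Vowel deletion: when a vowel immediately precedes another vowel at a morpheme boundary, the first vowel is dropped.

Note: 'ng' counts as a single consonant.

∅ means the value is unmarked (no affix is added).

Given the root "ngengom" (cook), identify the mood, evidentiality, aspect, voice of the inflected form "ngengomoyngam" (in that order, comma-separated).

Segment: ngengom-o-y-ngem.
mood: -o → conditional.
evidentiality: -y → witnessed.
aspect: -pab/ngem → habitual.
voice: ∅ → reflexive.

conditional, witnessed, habitual, reflexive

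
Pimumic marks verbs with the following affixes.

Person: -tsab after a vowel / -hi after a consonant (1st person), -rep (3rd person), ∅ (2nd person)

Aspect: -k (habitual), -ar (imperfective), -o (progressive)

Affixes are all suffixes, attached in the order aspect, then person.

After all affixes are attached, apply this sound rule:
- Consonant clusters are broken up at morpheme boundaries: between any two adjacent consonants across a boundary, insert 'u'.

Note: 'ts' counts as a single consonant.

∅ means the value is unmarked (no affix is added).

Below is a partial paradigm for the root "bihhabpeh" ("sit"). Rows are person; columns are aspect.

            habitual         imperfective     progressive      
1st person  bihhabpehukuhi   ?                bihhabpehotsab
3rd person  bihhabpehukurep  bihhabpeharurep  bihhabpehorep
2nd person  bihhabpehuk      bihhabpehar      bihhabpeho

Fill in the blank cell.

Attach aspect imperfective -ar → bihhabpehar.
Attach person 1st person -hi (after consonant 'r') → bihhabpeharhi.
Apply epenthesis: bihhabpeharhi → bihhabpeharuhi.

bihhabpeharuhi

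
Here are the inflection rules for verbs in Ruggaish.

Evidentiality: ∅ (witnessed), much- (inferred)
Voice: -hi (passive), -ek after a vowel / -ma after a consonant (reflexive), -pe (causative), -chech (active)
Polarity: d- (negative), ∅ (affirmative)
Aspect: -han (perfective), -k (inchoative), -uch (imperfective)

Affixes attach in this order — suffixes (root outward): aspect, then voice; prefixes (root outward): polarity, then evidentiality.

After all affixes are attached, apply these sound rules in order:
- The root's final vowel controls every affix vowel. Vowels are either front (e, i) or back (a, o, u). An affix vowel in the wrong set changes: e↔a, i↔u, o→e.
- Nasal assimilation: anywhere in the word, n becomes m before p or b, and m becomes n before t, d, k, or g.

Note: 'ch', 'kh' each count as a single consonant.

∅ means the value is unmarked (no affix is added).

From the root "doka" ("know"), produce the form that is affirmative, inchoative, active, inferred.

Attach aspect inchoative -k → dokak.
Attach voice active -chech → dokakchech.
polarity = affirmative: zero marking, form stays dokakchech.
Attach evidentiality inferred much- → muchdokakchech.
Apply vowel harmony: muchdokakchech → muchdokakchach.
Nasal assimilation: no change.

muchdokakchach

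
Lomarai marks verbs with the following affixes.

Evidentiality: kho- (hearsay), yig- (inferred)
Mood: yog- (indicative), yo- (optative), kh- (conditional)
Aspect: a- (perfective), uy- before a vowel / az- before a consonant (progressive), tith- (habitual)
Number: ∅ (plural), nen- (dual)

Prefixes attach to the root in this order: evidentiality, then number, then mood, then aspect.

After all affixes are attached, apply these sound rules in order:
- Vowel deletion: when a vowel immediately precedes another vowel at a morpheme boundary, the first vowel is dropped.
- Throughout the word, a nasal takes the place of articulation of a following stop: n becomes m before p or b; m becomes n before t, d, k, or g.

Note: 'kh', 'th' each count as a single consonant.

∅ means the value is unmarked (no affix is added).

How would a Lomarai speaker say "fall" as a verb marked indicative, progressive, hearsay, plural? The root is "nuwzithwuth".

Attach evidentiality hearsay kho- → khonuwzithwuth.
number = plural: zero marking, form stays khonuwzithwuth.
Attach mood indicative yog- → yogkhonuwzithwuth.
Attach aspect progressive az- (before consonant 'y') → azyogkhonuwzithwuth.
Vowel deletion: no change.
Nasal assimilation: no change.

azyogkhonuwzithwuth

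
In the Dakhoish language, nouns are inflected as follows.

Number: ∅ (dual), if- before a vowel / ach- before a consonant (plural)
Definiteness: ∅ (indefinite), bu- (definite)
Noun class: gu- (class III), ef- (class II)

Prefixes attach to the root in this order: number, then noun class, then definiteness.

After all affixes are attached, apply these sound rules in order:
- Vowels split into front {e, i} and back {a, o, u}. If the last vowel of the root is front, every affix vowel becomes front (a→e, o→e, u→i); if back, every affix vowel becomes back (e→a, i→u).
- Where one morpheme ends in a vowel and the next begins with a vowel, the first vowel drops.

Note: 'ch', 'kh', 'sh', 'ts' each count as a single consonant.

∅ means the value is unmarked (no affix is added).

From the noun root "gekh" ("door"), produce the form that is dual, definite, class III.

number = dual: zero marking, form stays gekh.
Attach noun class class III gu- → gugekh.
Attach definiteness definite bu- → bugugekh.
Apply vowel harmony: bugugekh → bigigekh.
Vowel deletion: no change.

bigigekh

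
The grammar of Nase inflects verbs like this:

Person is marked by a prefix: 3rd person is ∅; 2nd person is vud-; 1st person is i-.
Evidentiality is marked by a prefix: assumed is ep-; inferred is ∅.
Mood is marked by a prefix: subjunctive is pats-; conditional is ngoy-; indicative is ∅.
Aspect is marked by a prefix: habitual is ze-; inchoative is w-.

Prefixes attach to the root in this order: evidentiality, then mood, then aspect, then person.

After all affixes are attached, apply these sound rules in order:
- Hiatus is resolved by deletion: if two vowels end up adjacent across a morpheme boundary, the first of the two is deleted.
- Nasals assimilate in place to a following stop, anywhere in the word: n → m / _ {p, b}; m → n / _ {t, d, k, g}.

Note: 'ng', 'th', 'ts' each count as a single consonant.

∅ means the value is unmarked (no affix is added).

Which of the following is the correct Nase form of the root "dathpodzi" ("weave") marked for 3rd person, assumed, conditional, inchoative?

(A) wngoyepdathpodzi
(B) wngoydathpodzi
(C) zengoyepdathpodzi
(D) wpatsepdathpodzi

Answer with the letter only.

A

Attach evidentiality assumed ep- → epdathpodzi.
Attach mood conditional ngoy- → ngoyepdathpodzi.
Attach aspect inchoative w- → wngoyepdathpodzi.
person = 3rd person: zero marking, form stays wngoyepdathpodzi.
Vowel deletion: no change.
Nasal assimilation: no change.
So the correct form is wngoyepdathpodzi, option (A).
(C) zengoyepdathpodzi is wrong: it uses habitual instead of inchoative for aspect.
(D) wpatsepdathpodzi is wrong: it uses subjunctive instead of conditional for mood.
(B) wngoydathpodzi is wrong: it uses inferred instead of assumed for evidentiality.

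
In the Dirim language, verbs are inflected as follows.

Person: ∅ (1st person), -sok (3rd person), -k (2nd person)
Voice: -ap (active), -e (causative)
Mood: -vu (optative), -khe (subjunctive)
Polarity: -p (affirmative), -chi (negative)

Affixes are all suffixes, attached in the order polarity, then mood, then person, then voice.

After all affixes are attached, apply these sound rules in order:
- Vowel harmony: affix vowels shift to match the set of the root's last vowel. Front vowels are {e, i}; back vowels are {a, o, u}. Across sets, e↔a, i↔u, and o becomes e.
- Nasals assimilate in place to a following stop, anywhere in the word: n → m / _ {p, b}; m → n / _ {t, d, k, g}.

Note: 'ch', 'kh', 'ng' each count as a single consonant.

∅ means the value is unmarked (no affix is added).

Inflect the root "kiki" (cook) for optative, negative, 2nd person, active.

kikichivikep

Attach polarity negative -chi → kikichi.
Attach mood optative -vu → kikichivu.
Attach person 2nd person -k → kikichivuk.
Attach voice active -ap → kikichivukap.
Apply vowel harmony: kikichivukap → kikichivikep.
Nasal assimilation: no change.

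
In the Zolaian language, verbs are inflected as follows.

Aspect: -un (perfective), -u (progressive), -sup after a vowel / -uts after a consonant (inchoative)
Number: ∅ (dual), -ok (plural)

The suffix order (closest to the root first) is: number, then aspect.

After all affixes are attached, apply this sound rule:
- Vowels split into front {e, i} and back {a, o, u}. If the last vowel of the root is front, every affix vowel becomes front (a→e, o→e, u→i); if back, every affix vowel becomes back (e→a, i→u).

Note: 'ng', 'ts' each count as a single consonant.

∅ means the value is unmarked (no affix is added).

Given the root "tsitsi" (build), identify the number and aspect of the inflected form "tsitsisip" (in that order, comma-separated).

dual, inchoative

Segment: tsitsi-sup.
number: ∅ → dual.
aspect: -sup/uts → inchoative.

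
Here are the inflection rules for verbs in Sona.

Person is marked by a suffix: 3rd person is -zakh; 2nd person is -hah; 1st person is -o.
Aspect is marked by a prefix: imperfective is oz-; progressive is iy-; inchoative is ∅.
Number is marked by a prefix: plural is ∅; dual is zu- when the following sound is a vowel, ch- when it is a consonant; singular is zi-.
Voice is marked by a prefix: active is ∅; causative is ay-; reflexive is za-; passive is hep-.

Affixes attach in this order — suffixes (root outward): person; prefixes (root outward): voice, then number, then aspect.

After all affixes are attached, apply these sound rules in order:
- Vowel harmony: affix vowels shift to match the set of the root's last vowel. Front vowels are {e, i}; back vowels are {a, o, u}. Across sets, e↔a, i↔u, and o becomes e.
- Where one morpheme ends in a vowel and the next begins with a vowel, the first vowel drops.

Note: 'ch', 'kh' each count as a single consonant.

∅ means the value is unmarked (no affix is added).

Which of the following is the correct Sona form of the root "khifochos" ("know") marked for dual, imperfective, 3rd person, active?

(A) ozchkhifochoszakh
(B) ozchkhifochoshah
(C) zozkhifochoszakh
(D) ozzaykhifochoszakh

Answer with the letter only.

A

Attach person 3rd person -zakh → khifochoszakh.
voice = active: zero marking, form stays khifochoszakh.
Attach number dual ch- (before consonant 'kh') → chkhifochoszakh.
Attach aspect imperfective oz- → ozchkhifochoszakh.
Vowel harmony: no change.
Vowel deletion: no change.
So the correct form is ozchkhifochoszakh, option (A).
(B) ozchkhifochoshah is wrong: it uses 2nd person instead of 3rd person for person.
(C) zozkhifochoszakh is wrong: it has the affixes in the wrong order.
(D) ozzaykhifochoszakh is wrong: it uses causative instead of active for voice.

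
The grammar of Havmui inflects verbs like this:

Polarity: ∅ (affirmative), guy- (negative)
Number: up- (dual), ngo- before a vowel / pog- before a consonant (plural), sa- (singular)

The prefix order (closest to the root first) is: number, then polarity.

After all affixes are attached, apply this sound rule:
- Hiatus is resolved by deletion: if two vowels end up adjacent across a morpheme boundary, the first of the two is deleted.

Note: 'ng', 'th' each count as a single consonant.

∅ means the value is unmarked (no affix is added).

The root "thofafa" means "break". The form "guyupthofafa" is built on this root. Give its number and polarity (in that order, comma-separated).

Segment: guy-up-thofafa.
number: up- → dual.
polarity: guy- → negative.

dual, negative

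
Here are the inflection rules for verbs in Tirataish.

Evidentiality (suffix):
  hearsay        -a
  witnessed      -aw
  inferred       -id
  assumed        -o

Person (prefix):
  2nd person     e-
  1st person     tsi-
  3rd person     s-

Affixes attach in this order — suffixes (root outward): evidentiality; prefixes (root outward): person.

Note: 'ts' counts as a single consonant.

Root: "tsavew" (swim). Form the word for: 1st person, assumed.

Attach evidentiality assumed -o → tsavewo.
Attach person 1st person tsi- → tsitsavewo.

tsitsavewo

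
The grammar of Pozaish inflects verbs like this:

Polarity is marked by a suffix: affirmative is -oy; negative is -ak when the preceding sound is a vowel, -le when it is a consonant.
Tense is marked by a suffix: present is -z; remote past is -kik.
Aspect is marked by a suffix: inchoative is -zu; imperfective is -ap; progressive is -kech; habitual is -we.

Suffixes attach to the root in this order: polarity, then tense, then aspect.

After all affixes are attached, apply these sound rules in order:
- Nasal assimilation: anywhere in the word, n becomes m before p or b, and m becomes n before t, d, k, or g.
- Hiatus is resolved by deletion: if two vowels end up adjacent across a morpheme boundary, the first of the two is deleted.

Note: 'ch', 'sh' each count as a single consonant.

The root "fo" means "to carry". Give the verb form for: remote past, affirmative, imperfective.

foykikap

Attach polarity affirmative -oy → fooy.
Attach tense remote past -kik → fooykik.
Attach aspect imperfective -ap → fooykikap.
Nasal assimilation: no change.
Apply vowel deletion: fooykikap → foykikap.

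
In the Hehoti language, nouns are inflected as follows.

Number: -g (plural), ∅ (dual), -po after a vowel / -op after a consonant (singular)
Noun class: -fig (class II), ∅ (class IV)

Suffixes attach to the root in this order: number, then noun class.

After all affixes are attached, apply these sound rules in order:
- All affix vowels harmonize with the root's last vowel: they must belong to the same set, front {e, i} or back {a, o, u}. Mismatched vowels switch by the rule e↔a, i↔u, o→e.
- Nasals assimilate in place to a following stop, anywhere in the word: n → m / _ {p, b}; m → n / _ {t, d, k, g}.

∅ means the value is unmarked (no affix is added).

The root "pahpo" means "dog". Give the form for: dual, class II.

number = dual: zero marking, form stays pahpo.
Attach noun class class II -fig → pahpofig.
Apply vowel harmony: pahpofig → pahpofug.
Nasal assimilation: no change.

pahpofug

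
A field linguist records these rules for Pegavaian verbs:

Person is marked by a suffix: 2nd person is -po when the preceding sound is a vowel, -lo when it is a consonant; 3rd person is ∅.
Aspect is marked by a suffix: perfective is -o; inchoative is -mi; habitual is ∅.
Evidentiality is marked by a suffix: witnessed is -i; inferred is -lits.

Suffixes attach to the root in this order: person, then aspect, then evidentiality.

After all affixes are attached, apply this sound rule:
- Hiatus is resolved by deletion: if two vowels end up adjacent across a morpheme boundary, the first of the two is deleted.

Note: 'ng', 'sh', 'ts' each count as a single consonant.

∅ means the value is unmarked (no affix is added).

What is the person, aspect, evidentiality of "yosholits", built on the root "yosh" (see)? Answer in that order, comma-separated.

Segment: yosh-o-lits.
person: ∅ → 3rd person.
aspect: -o → perfective.
evidentiality: -lits → inferred.

3rd person, perfective, inferred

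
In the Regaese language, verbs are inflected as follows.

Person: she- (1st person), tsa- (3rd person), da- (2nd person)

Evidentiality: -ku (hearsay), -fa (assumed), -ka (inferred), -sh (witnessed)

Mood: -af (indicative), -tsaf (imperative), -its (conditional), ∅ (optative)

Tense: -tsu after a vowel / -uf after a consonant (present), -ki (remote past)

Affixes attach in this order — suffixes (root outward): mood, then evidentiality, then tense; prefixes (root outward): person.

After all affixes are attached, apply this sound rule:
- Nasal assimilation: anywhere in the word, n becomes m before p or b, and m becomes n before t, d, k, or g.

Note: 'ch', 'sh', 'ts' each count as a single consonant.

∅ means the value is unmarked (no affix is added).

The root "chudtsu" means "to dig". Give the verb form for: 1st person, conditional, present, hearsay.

shechudtsuitskutsu

Attach mood conditional -its → chudtsuits.
Attach person 1st person she- → shechudtsuits.
Attach evidentiality hearsay -ku → shechudtsuitsku.
Attach tense present -tsu (after vowel 'u') → shechudtsuitskutsu.
Nasal assimilation: no change.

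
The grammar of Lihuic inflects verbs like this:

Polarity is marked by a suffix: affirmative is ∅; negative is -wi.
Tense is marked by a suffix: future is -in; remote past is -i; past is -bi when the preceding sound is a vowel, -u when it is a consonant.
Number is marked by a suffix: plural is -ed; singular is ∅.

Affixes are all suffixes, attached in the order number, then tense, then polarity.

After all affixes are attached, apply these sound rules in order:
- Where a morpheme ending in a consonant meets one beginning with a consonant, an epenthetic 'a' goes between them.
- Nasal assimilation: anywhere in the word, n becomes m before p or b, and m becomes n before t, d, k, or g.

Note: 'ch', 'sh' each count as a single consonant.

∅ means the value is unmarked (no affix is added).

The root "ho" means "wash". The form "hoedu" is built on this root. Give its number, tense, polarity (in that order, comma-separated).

Segment: ho-ed-u.
number: -ed → plural.
tense: -bi/u → past.
polarity: ∅ → affirmative.

plural, past, affirmative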